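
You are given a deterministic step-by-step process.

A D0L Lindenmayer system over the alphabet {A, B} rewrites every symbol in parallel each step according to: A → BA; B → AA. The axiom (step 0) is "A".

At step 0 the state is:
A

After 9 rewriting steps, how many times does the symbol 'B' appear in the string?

step 0: A
step 1: BA
step 2: AABA
step 3: BABAAABA
step 4: AABAAABABABAAABA
step 5: BABAAABABABAAABAAABAAABABABAAABA
step 6: AABAAABABABAAABAAABAAABABABAAABABABAAABABABAAABAAABAAABABABAAABA
step 7: BABAAABABABAAABAAABAAABABABAAABABABAAABABABAAABAAABAAABABA…BABABAAABAAABAAABABABAAABABABAAABABABAAABAAABAAABABABAAABA  (len 128)
step 8: AABAAABABABAAABAAABAAABABABAAABABABAAABABABAAABAAABAAABABA…BABABAAABAAABAAABABABAAABABABAAABABABAAABAAABAAABABABAAABA  (len 256)
step 9: BABAAABABABAAABAAABAAABABABAAABABABAAABABABAAABAAABAAABABA…BABABAAABAAABAAABABABAAABABABAAABABABAAABAAABAAABABABAAABA  (len 512)

171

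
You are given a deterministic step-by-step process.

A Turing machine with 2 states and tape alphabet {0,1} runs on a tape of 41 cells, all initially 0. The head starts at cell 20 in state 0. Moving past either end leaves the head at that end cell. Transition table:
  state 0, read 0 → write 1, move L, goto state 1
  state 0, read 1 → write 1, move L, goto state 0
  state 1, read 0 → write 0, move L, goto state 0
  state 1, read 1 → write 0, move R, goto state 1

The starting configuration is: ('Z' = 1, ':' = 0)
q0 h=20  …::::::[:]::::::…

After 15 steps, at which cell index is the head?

5

gen 0: q0 h=20  …::::::[:]::::::…
gen 1: q1 h=19  …::::::[:]Z:::::…
gen 2: q0 h=18  …::::::[:]:Z::::…
gen 3: q1 h=17  …::::::[:]Z:Z:::…
gen 4: q0 h=16  …::::::[:]:Z:Z::…
gen 5: q1 h=15  …::::::[:]Z:Z:Z:…
gen 6: q0 h=14  …::::::[:]:Z:Z:Z…
gen 7: q1 h=13  …::::::[:]Z:Z:Z:…
gen 8: q0 h=12  …::::::[:]:Z:Z:Z…
gen 9: q1 h=11  …::::::[:]Z:Z:Z:…
gen 10: q0 h=10  …::::::[:]:Z:Z:Z…
gen 11: q1 h= 9  …::::::[:]Z:Z:Z:…
gen 12: q0 h= 8  …::::::[:]:Z:Z:Z…
gen 13: q1 h= 7  …::::::[:]Z:Z:Z:…
gen 14: q0 h= 6  |::::::[:]:Z:Z:Z…
gen 15: q1 h= 5  |:::::[:]Z:Z:Z:…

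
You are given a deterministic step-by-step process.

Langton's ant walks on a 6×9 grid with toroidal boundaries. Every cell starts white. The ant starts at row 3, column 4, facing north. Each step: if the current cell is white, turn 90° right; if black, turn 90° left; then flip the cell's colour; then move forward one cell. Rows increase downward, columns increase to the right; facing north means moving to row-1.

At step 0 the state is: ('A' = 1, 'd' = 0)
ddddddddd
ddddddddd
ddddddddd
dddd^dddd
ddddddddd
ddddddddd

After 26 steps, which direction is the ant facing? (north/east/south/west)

0) ddddddddd
ddddddddd
ddddddddd
dddd^dddd
ddddddddd
ddddddddd
1) ddddddddd
ddddddddd
ddddddddd
ddddA>ddd
ddddddddd
ddddddddd
2) ddddddddd
ddddddddd
ddddddddd
ddddAAddd
dddddvddd
ddddddddd
3) ddddddddd
ddddddddd
ddddddddd
ddddAAddd
dddd<Addd
ddddddddd
4) ddddddddd
ddddddddd
ddddddddd
dddd^Addd
ddddAAddd
ddddddddd
5) ddddddddd
ddddddddd
ddddddddd
ddd<dAddd
ddddAAddd
ddddddddd
6) ddddddddd
ddddddddd
ddd^ddddd
dddAdAddd
ddddAAddd
ddddddddd
7) ddddddddd
ddddddddd
dddA>dddd
dddAdAddd
ddddAAddd
ddddddddd
8) ddddddddd
ddddddddd
dddAAdddd
dddAvAddd
ddddAAddd
ddddddddd
9) ddddddddd
ddddddddd
dddAAdddd
ddd<AAddd
ddddAAddd
ddddddddd
10) ddddddddd
ddddddddd
dddAAdddd
ddddAAddd
dddvAAddd
ddddddddd
11) ddddddddd
ddddddddd
dddAAdddd
ddddAAddd
dd<AAAddd
ddddddddd
12) ddddddddd
ddddddddd
dddAAdddd
dd^dAAddd
ddAAAAddd
ddddddddd
13) ddddddddd
ddddddddd
dddAAdddd
ddA>AAddd
ddAAAAddd
ddddddddd
14) ddddddddd
ddddddddd
dddAAdddd
ddAAAAddd
ddAvAAddd
ddddddddd
15) ddddddddd
ddddddddd
dddAAdddd
ddAAAAddd
ddAd>Addd
ddddddddd
16) ddddddddd
ddddddddd
dddAAdddd
ddAA^Addd
ddAddAddd
ddddddddd
17) ddddddddd
ddddddddd
dddAAdddd
ddA<dAddd
ddAddAddd
ddddddddd
18) ddddddddd
ddddddddd
dddAAdddd
ddAddAddd
ddAvdAddd
ddddddddd
19) ddddddddd
ddddddddd
dddAAdddd
ddAddAddd
dd<AdAddd
ddddddddd
20) ddddddddd
ddddddddd
dddAAdddd
ddAddAddd
dddAdAddd
ddvdddddd
21) ddddddddd
ddddddddd
dddAAdddd
ddAddAddd
dddAdAddd
d<Adddddd
22) ddddddddd
ddddddddd
dddAAdddd
ddAddAddd
d^dAdAddd
dAAdddddd
23) ddddddddd
ddddddddd
dddAAdddd
ddAddAddd
dA>AdAddd
dAAdddddd
24) ddddddddd
ddddddddd
dddAAdddd
ddAddAddd
dAAAdAddd
dAvdddddd
25) ddddddddd
ddddddddd
dddAAdddd
ddAddAddd
dAAAdAddd
dAd>ddddd
26) dddvddddd
ddddddddd
dddAAdddd
ddAddAddd
dAAAdAddd
dAdAddddd

south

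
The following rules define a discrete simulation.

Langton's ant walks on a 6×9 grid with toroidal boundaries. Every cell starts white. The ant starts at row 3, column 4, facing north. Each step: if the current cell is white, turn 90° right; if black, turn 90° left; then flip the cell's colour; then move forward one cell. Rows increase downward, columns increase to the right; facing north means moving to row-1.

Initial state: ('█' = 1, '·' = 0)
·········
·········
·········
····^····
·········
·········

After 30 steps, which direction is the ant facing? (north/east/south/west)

north

gen 0: ·········
·········
·········
····^····
·········
·········
gen 1: ·········
·········
·········
····█>···
·········
·········
gen 2: ·········
·········
·········
····██···
·····v···
·········
gen 3: ·········
·········
·········
····██···
····<█···
·········
gen 4: ·········
·········
·········
····^█···
····██···
·········
gen 5: ·········
·········
·········
···<·█···
····██···
·········
gen 6: ·········
·········
···^·····
···█·█···
····██···
·········
gen 7: ·········
·········
···█>····
···█·█···
····██···
·········
gen 8: ·········
·········
···██····
···█v█···
····██···
·········
gen 9: ·········
·········
···██····
···<██···
····██···
·········
gen 10: ·········
·········
···██····
····██···
···v██···
·········
gen 11: ·········
·········
···██····
····██···
··<███···
·········
gen 12: ·········
·········
···██····
··^·██···
··████···
·········
gen 13: ·········
·········
···██····
··█>██···
··████···
·········
gen 14: ·········
·········
···██····
··████···
··█v██···
·········
gen 15: ·········
·········
···██····
··████···
··█·>█···
·········
gen 16: ·········
·········
···██····
··██^█···
··█··█···
·········
gen 17: ·········
·········
···██····
··█<·█···
··█··█···
·········
gen 18: ·········
·········
···██····
··█··█···
··█v·█···
·········
gen 19: ·········
·········
···██····
··█··█···
··<█·█···
·········
gen 20: ·········
·········
···██····
··█··█···
···█·█···
··v······
gen 21: ·········
·········
···██····
··█··█···
···█·█···
·<█······
gen 22: ·········
·········
···██····
··█··█···
·^·█·█···
·██······
gen 23: ·········
·········
···██····
··█··█···
·█>█·█···
·██······
gen 24: ·········
·········
···██····
··█··█···
·███·█···
·█v······
gen 25: ·········
·········
···██····
··█··█···
·███·█···
·█·>·····
gen 26: ···v·····
·········
···██····
··█··█···
·███·█···
·█·█·····
gen 27: ··<█·····
·········
···██····
··█··█···
·███·█···
·█·█·····
gen 28: ··██·····
·········
···██····
··█··█···
·███·█···
·█^█·····
gen 29: ··██·····
·········
···██····
··█··█···
·███·█···
·██>·····
gen 30: ··██·····
·········
···██····
··█··█···
·██^·█···
·██······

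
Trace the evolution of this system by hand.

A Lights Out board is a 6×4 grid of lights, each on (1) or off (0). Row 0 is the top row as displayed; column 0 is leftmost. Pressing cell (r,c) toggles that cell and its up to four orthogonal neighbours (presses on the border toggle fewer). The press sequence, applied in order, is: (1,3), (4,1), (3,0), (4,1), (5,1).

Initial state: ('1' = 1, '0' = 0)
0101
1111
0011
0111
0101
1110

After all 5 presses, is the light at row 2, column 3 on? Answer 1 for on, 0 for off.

k=0  0101
1111
0011
0111
0101
1110
k=1  0100
1100
0010
0111
0101
1110
k=2  0100
1100
0010
0011
1011
1010
k=3  0100
1100
1010
1111
0011
1010
k=4  0100
1100
1010
1011
1101
1110
k=5  0100
1100
1010
1011
1001
0000

0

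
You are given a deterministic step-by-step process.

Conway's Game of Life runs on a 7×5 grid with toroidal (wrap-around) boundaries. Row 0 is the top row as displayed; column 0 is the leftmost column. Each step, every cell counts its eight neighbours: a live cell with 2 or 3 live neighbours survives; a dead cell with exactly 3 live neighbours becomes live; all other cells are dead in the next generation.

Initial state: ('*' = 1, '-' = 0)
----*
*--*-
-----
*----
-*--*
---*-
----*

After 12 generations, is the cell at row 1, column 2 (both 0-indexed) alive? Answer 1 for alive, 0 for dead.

1

k=0  ----*
*--*-
-----
*----
-*--*
---*-
----*
k=1  *--**
----*
----*
*----
*---*
*--**
---**
k=2  *----
-----
*---*
*----
-*-*-
-----
--*--
k=3  -----
*---*
*---*
**---
-----
--*--
-----
k=4  -----
*---*
-----
**--*
-*---
-----
-----
k=5  -----
-----
-*---
**---
-*---
-----
-----
k=6  -----
-----
**---
***--
**---
-----
-----
k=7  -----
-----
*-*--
--*-*
*-*--
-----
-----
k=8  -----
-----
-*-*-
*-*-*
-*-*-
-----
-----
k=9  -----
-----
*****
*---*
*****
-----
-----
k=10  -----
*****
-***-
-----
-***-
*****
-----
k=11  *****
*---*
-----
-----
-----
*---*
*****
k=12  -----
--*--
-----
-----
-----
--*--
-----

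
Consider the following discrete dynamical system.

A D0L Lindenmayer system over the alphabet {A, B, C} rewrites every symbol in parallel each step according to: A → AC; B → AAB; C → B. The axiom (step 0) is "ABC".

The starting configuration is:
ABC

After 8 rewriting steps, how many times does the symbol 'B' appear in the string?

k=0  ABC
k=1  ACAABB
k=2  ACBACACAABAAB
k=3  ACBAABACBACBACACAABACACAAB
k=4  ACBAABACACAABACBAABACBAABACBACBACACAABACBACBACACAAB
k=5  ACBAABACACAABACBACBACACAABACBAABACACAABACBAABACACAABACBAABACBAABACBACBACACAABACBAABACBAABACBACBACACAAB
k=6  ACBAABACACAABACBACBACACAABACBAABACBAABACBACBACACAABACBAABA…ACACAABACBAABACACAABACBAABACACAABACBAABACBAABACBACBACACAAB  (len 205)
k=7  ACBAABACACAABACBACBACACAABACBAABACBAABACBACBACACAABACBAABA…ACACAABACBAABACACAABACBAABACACAABACBAABACBAABACBACBACACAAB  (len 410)
k=8  ACBAABACACAABACBACBACACAABACBAABACBAABACBACBACACAABACBAABA…ACACAABACBAABACACAABACBAABACACAABACBAABACBAABACBACBACACAAB  (len 819)

205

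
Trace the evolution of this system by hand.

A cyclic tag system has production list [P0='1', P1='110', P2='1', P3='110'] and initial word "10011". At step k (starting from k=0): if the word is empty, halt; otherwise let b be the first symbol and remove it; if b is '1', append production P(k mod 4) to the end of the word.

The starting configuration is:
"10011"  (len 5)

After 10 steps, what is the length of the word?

k=0  "10011"  (len 5)
k=1  "00111"  (len 5)
k=2  "0111"  (len 4)
k=3  "111"  (len 3)
k=4  "11110"  (len 5)
k=5  "11101"  (len 5)
k=6  "1101110"  (len 7)
k=7  "1011101"  (len 7)
k=8  "011101110"  (len 9)
k=9  "11101110"  (len 8)
k=10  "1101110110"  (len 10)

10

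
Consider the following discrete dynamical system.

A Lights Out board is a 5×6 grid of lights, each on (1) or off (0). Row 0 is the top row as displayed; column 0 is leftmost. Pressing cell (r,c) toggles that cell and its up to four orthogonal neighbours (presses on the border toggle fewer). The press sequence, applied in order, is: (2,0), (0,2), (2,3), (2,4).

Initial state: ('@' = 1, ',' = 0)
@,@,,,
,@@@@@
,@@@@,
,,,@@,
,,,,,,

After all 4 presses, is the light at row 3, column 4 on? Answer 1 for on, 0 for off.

t=0: @,@,,,
,@@@@@
,@@@@,
,,,@@,
,,,,,,
t=1: @,@,,,
@@@@@@
@,@@@,
@,,@@,
,,,,,,
t=2: @@,@,,
@@,@@@
@,@@@,
@,,@@,
,,,,,,
t=3: @@,@,,
@@,,@@
@,,,,,
@,,,@,
,,,,,,
t=4: @@,@,,
@@,,,@
@,,@@@
@,,,,,
,,,,,,

0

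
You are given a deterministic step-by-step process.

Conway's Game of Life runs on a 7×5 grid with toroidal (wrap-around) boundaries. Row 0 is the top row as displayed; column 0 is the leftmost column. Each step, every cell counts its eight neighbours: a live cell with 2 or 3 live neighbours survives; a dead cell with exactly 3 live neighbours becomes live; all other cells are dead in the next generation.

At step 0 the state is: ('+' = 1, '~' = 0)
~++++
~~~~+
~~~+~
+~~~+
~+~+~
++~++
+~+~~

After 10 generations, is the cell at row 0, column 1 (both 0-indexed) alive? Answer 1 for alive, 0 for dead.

[0] ~++++
~~~~+
~~~+~
+~~~+
~+~+~
++~++
+~+~~
[1] ~++~+
+~~~+
+~~+~
+~+++
~+~+~
~~~+~
~~~~~
[2] ~+~++
~~+~~
~~+~~
+~~~~
++~~~
~~+~~
~~++~
[3] ~+~~+
~++~~
~+~~~
+~~~~
++~~~
~~++~
~+~~+
[4] ~+~+~
~++~~
+++~~
+~~~~
+++~+
~~+++
~+~~+
[5] ~+~+~
~~~+~
+~+~~
~~~+~
~~+~~
~~~~~
~+~~+
[6] +~~++
~+~++
~~+++
~+++~
~~~~~
~~~~~
+~+~~
[7] ~~~~~
~+~~~
~~~~~
~+~~+
~~+~~
~~~~~
++~+~
[8] +++~~
~~~~~
+~~~~
~~~~~
~~~~~
~++~~
~~~~~
[9] ~+~~~
+~~~~
~~~~~
~~~~~
~~~~~
~~~~~
+~~~~
[10] ++~~~
~~~~~
~~~~~
~~~~~
~~~~~
~~~~~
~~~~~

1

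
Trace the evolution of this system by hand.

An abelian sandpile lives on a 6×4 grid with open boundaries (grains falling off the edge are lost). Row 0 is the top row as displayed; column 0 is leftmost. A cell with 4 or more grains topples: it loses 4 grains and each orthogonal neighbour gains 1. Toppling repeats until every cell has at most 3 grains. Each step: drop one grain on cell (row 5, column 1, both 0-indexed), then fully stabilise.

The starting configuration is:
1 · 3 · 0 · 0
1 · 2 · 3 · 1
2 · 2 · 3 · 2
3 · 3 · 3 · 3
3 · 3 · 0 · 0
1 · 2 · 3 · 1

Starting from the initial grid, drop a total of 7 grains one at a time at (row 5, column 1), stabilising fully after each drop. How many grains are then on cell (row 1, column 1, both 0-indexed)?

2

[0] 1 · 3 · 0 · 0
1 · 2 · 3 · 1
2 · 2 · 3 · 2
3 · 3 · 3 · 3
3 · 3 · 0 · 0
1 · 2 · 3 · 1
[1] 1 · 3 · 0 · 0
1 · 2 · 3 · 1
2 · 2 · 3 · 2
3 · 3 · 3 · 3
3 · 3 · 0 · 0
1 · 3 · 3 · 1
[2] 2 · 0 · 2 · 0
3 · 1 · 1 · 3
0 · 2 · 3 · 0
2 · 3 · 2 · 1
1 · 2 · 3 · 1
3 · 2 · 0 · 2
[3] 2 · 0 · 2 · 0
3 · 1 · 1 · 3
0 · 2 · 3 · 0
2 · 3 · 2 · 1
1 · 2 · 3 · 1
3 · 3 · 0 · 2
[4] 2 · 0 · 2 · 0
3 · 1 · 1 · 3
0 · 2 · 3 · 0
2 · 3 · 2 · 1
2 · 3 · 3 · 1
0 · 1 · 1 · 2
[5] 2 · 0 · 2 · 0
3 · 1 · 1 · 3
0 · 2 · 3 · 0
2 · 3 · 2 · 1
2 · 3 · 3 · 1
0 · 2 · 1 · 2
[6] 2 · 0 · 2 · 0
3 · 1 · 1 · 3
0 · 2 · 3 · 0
2 · 3 · 2 · 1
2 · 3 · 3 · 1
0 · 3 · 1 · 2
[7] 2 · 0 · 2 · 0
3 · 2 · 2 · 3
1 · 0 · 1 · 1
3 · 2 · 1 · 2
3 · 2 · 1 · 2
1 · 1 · 3 · 2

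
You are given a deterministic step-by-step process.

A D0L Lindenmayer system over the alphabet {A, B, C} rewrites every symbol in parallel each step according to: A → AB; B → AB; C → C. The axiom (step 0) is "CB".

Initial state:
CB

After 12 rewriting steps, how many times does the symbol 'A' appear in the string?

2048

gen 0: CB
gen 1: CAB
gen 2: CABAB
gen 3: CABABABAB
gen 4: CABABABABABABABAB
gen 5: CABABABABABABABABABABABABABABABAB
gen 6: CABABABABABABABABABABABABABABABABABABABABABABABABABABABABABABABAB
gen 7: CABABABABABABABABABABABABABABABABABABABABABABABABABABABABA…ABABABABABABABABABABABABABABABABABABABABABABABABABABABABAB  (len 129)
gen 8: CABABABABABABABABABABABABABABABABABABABABABABABABABABABABA…ABABABABABABABABABABABABABABABABABABABABABABABABABABABABAB  (len 257)
gen 9: CABABABABABABABABABABABABABABABABABABABABABABABABABABABABA…ABABABABABABABABABABABABABABABABABABABABABABABABABABABABAB  (len 513)
gen 10: CABABABABABABABABABABABABABABABABABABABABABABABABABABABABA…ABABABABABABABABABABABABABABABABABABABABABABABABABABABABAB  (len 1025)
gen 11: CABABABABABABABABABABABABABABABABABABABABABABABABABABABABA…ABABABABABABABABABABABABABABABABABABABABABABABABABABABABAB  (len 2049)
gen 12: CABABABABABABABABABABABABABABABABABABABABABABABABABABABABA…ABABABABABABABABABABABABABABABABABABABABABABABABABABABABAB  (len 4097)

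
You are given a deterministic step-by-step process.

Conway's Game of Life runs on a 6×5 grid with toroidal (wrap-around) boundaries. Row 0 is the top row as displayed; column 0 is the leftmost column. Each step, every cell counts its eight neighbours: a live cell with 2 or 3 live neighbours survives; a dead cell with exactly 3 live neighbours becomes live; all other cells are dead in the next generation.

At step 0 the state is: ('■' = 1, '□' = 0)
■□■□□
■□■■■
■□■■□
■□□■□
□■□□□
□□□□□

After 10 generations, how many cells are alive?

0) ■□■□□
■□■■■
■□■■□
■□□■□
□■□□□
□□□□□
1) ■□■□□
■□□□□
■□□□□
■□□■□
□□□□□
□■□□□
2) ■□□□□
■□□□■
■■□□□
□□□□■
□□□□□
□■□□□
3) ■■□□■
□□□□■
□■□□□
■□□□□
□□□□□
□□□□□
4) ■□□□■
□■□□■
■□□□□
□□□□□
□□□□□
■□□□□
5) □■□□■
□■□□■
■□□□□
□□□□□
□□□□□
■□□□■
6) □■□■■
□■□□■
■□□□□
□□□□□
□□□□□
■□□□■
7) □■■■□
□■■■■
■□□□□
□□□□□
□□□□□
■□□■■
8) □□□□□
□□□□■
■■■■■
□□□□□
□□□□■
■■□■■
9) □□□■□
□■■□■
■■■■■
□■■□□
□□□■■
■□□■■
10) □■□□□
□□□□□
□□□□■
□□□□□
□■□□□
■□■□□

5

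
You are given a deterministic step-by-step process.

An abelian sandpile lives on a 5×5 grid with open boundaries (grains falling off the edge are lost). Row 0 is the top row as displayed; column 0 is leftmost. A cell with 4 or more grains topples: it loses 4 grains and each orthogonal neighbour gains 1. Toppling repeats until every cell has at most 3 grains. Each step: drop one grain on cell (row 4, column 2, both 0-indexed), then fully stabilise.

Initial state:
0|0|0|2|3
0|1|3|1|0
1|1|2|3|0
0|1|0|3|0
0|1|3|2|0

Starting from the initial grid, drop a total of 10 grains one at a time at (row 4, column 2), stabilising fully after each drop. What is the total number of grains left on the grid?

31

0) 0|0|0|2|3
0|1|3|1|0
1|1|2|3|0
0|1|0|3|0
0|1|3|2|0
1) 0|0|0|2|3
0|1|3|1|0
1|1|2|3|0
0|1|1|3|0
0|2|0|3|0
2) 0|0|0|2|3
0|1|3|1|0
1|1|2|3|0
0|1|1|3|0
0|2|1|3|0
3) 0|0|0|2|3
0|1|3|1|0
1|1|2|3|0
0|1|1|3|0
0|2|2|3|0
4) 0|0|0|2|3
0|1|3|1|0
1|1|2|3|0
0|1|1|3|0
0|2|3|3|0
5) 0|0|0|2|3
0|1|3|2|0
1|1|3|0|1
0|1|3|1|1
0|3|1|1|1
6) 0|0|0|2|3
0|1|3|2|0
1|1|3|0|1
0|1|3|1|1
0|3|2|1|1
7) 0|0|0|2|3
0|1|3|2|0
1|1|3|0|1
0|1|3|1|1
0|3|3|1|1
8) 0|0|1|2|3
0|2|0|3|0
1|2|1|1|1
0|3|1|2|1
1|0|2|2|1
9) 0|0|1|2|3
0|2|0|3|0
1|2|1|1|1
0|3|1|2|1
1|0|3|2|1
10) 0|0|1|2|3
0|2|0|3|0
1|2|1|1|1
0|3|2|2|1
1|1|0|3|1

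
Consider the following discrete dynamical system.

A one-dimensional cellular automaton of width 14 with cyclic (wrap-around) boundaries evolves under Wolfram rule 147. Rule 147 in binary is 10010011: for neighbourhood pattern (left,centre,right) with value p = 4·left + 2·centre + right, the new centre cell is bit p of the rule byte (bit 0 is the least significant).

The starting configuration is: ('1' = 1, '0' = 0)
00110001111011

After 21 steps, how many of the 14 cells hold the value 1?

5

t=0: 00110001111011
t=1: 11001110110000
t=2: 00110100001111
t=3: 11000011110110
t=4: 00111101100000
t=5: 11011000011111
t=6: 10000111101111
t=7: 01111011000111
t=8: 00110000111010
t=9: 11001111010001
t=10: 10110110001110
t=11: 00000001110100
t=12: 11111110100011
t=13: 11111100011101
t=14: 11111011101000
t=15: 01110001000111
t=16: 00101110111010
t=17: 11000100010001
t=18: 10111011101110
t=19: 00010001000100
t=20: 11101110111011
t=21: 11000100010001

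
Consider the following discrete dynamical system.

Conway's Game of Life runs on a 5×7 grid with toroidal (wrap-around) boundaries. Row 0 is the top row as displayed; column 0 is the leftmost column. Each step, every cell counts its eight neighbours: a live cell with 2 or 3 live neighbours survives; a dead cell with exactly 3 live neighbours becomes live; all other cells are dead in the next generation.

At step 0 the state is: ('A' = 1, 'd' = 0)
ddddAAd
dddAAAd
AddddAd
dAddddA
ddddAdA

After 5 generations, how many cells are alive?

gen 0: ddddAAd
dddAAAd
AddddAd
dAddddA
ddddAdA
gen 1: ddddddA
dddAddd
AddddAd
ddddddA
AdddAdA
gen 2: AddddAA
ddddddA
ddddddA
ddddddd
AdddddA
gen 3: dddddAd
ddddddd
ddddddd
AdddddA
AddddAd
gen 4: ddddddA
ddddddd
ddddddd
AdddddA
AddddAd
gen 5: ddddddA
ddddddd
ddddddd
AdddddA
AddddAd

5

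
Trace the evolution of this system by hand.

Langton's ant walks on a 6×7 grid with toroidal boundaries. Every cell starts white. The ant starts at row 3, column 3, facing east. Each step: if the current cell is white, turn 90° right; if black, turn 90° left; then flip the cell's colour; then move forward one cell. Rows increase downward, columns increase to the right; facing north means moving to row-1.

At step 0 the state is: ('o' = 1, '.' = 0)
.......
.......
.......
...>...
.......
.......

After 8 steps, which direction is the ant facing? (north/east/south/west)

t=0: .......
.......
.......
...>...
.......
.......
t=1: .......
.......
.......
...o...
...v...
.......
t=2: .......
.......
.......
...o...
..<o...
.......
t=3: .......
.......
.......
..^o...
..oo...
.......
t=4: .......
.......
.......
..o>...
..oo...
.......
t=5: .......
.......
...^...
..o....
..oo...
.......
t=6: .......
.......
...o>..
..o....
..oo...
.......
t=7: .......
.......
...oo..
..o.v..
..oo...
.......
t=8: .......
.......
...oo..
..o<o..
..oo...
.......

west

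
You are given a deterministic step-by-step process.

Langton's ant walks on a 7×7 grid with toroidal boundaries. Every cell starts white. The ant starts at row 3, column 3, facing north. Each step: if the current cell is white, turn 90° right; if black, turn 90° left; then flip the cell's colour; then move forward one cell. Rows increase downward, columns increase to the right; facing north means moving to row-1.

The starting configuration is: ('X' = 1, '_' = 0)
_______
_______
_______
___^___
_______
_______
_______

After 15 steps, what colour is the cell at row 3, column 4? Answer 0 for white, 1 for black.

step 0: _______
_______
_______
___^___
_______
_______
_______
step 1: _______
_______
_______
___X>__
_______
_______
_______
step 2: _______
_______
_______
___XX__
____v__
_______
_______
step 3: _______
_______
_______
___XX__
___<X__
_______
_______
step 4: _______
_______
_______
___^X__
___XX__
_______
_______
step 5: _______
_______
_______
__<_X__
___XX__
_______
_______
step 6: _______
_______
__^____
__X_X__
___XX__
_______
_______
step 7: _______
_______
__X>___
__X_X__
___XX__
_______
_______
step 8: _______
_______
__XX___
__XvX__
___XX__
_______
_______
step 9: _______
_______
__XX___
__<XX__
___XX__
_______
_______
step 10: _______
_______
__XX___
___XX__
__vXX__
_______
_______
step 11: _______
_______
__XX___
___XX__
_<XXX__
_______
_______
step 12: _______
_______
__XX___
_^_XX__
_XXXX__
_______
_______
step 13: _______
_______
__XX___
_X>XX__
_XXXX__
_______
_______
step 14: _______
_______
__XX___
_XXXX__
_XvXX__
_______
_______
step 15: _______
_______
__XX___
_XXXX__
_X_>X__
_______
_______

1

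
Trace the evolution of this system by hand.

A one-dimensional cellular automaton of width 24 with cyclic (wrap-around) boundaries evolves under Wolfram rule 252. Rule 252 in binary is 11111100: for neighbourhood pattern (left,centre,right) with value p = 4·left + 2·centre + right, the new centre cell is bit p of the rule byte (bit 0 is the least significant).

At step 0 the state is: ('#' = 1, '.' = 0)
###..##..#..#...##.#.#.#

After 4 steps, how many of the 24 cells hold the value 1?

24

gen 0: ###..##..#..#...##.#.#.#
gen 1: ####.###.##.##..########
gen 2: ###############.########
gen 3: ########################
gen 4: ########################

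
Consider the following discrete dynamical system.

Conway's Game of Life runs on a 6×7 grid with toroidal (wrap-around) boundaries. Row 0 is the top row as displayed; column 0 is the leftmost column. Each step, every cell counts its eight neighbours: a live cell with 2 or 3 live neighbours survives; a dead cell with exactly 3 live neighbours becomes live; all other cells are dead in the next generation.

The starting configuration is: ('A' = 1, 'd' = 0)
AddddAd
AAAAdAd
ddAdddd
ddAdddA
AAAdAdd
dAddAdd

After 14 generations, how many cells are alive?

step 0: AddddAd
AAAAdAd
ddAdddd
ddAdddA
AAAdAdd
dAddAdd
step 1: AddAdAd
AdAAAdd
AdddddA
AdAdddd
AdAddAd
ddAAAAA
step 2: Adddddd
AdAAAAd
AdAdddA
Adddddd
AdAddAd
AdAdddd
step 3: AdAdAdd
AdAAAAd
AdAdAAd
Adddddd
Adddddd
Adddddd
step 4: AdAdAAd
AdAdddd
AdAddAd
Adddddd
AAddddA
AdddddA
step 5: AddAdAd
AdAdAAd
Adddddd
ddddddd
dAddddd
ddddddd
step 6: dAdAdAd
AddAAAd
dAddddA
ddddddd
ddddddd
ddddddd
step 7: ddAAdAA
AAdAdAd
AdddAAA
ddddddd
ddddddd
ddddddd
step 8: AAAAdAA
dAdAddd
AAddAAd
dddddAA
ddddddd
ddddddd
step 9: AAdAAdA
dddAddd
AAAdAAd
AdddAAA
ddddddd
AAAdddA
step 10: dddAAAA
ddddddd
AAAdddd
AddAAdd
ddddddd
ddAAdAA
step 11: ddAAddA
AAAAAAA
AAAAddd
AdAAddd
ddAddAA
ddAAddA
step 12: ddddddd
dddddAd
dddddAd
AdddAdd
AdddAAA
AAddAdA
step 13: AddddAA
ddddddd
ddddAAA
AdddAdd
dddAAdd
dAddAdd
step 14: AddddAA
AdddAdd
ddddAAA
ddddddA
dddAAAd
AddAAdA

16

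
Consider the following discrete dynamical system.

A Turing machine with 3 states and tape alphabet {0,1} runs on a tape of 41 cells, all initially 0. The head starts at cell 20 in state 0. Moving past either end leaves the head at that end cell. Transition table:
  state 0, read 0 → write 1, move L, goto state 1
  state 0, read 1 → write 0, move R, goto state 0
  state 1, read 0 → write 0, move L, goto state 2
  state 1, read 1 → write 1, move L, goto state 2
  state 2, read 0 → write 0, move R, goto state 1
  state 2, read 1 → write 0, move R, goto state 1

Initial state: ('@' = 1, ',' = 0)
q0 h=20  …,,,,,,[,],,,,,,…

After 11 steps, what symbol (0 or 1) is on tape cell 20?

step 0: q0 h=20  …,,,,,,[,],,,,,,…
step 1: q1 h=19  …,,,,,,[,]@,,,,,…
step 2: q2 h=18  …,,,,,,[,],@,,,,…
step 3: q1 h=19  …,,,,,,[,]@,,,,,…
step 4: q2 h=18  …,,,,,,[,],@,,,,…
step 5: q1 h=19  …,,,,,,[,]@,,,,,…
step 6: q2 h=18  …,,,,,,[,],@,,,,…
step 7: q1 h=19  …,,,,,,[,]@,,,,,…
step 8: q2 h=18  …,,,,,,[,],@,,,,…
step 9: q1 h=19  …,,,,,,[,]@,,,,,…
step 10: q2 h=18  …,,,,,,[,],@,,,,…
step 11: q1 h=19  …,,,,,,[,]@,,,,,…

1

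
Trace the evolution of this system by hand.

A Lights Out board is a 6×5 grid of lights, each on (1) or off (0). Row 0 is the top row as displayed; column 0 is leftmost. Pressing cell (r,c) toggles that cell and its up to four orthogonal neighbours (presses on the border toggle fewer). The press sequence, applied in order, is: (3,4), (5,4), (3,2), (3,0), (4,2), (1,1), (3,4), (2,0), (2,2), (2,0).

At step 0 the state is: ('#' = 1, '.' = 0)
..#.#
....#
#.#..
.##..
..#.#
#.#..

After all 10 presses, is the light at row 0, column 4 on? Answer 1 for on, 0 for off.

1

gen 0: ..#.#
....#
#.#..
.##..
..#.#
#.#..
gen 1: ..#.#
....#
#.#.#
.####
..#..
#.#..
gen 2: ..#.#
....#
#.#.#
.####
..#.#
#.###
gen 3: ..#.#
....#
#...#
....#
....#
#.###
gen 4: ..#.#
....#
....#
##..#
#...#
#.###
gen 5: ..#.#
....#
....#
###.#
#####
#..##
gen 6: .##.#
###.#
.#..#
###.#
#####
#..##
gen 7: .##.#
###.#
.#...
####.
####.
#..##
gen 8: .##.#
.##.#
#....
.###.
####.
#..##
gen 9: .##.#
.#..#
####.
.#.#.
####.
#..##
gen 10: .##.#
##..#
..##.
##.#.
####.
#..##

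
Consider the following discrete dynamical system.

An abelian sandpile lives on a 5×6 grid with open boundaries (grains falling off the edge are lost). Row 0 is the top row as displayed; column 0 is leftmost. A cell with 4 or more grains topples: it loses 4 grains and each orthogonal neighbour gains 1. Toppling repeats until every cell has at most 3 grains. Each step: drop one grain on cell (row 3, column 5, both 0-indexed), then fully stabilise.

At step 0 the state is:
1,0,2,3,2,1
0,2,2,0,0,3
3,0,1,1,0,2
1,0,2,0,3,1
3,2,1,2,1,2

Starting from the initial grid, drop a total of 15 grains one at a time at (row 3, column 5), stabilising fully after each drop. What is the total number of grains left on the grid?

t=0: 1,0,2,3,2,1
0,2,2,0,0,3
3,0,1,1,0,2
1,0,2,0,3,1
3,2,1,2,1,2
t=1: 1,0,2,3,2,1
0,2,2,0,0,3
3,0,1,1,0,2
1,0,2,0,3,2
3,2,1,2,1,2
t=2: 1,0,2,3,2,1
0,2,2,0,0,3
3,0,1,1,0,2
1,0,2,0,3,3
3,2,1,2,1,2
t=3: 1,0,2,3,2,1
0,2,2,0,0,3
3,0,1,1,1,3
1,0,2,1,0,1
3,2,1,2,2,3
t=4: 1,0,2,3,2,1
0,2,2,0,0,3
3,0,1,1,1,3
1,0,2,1,0,2
3,2,1,2,2,3
t=5: 1,0,2,3,2,1
0,2,2,0,0,3
3,0,1,1,1,3
1,0,2,1,0,3
3,2,1,2,2,3
t=6: 1,0,2,3,2,2
0,2,2,0,1,0
3,0,1,1,2,1
1,0,2,1,1,2
3,2,1,2,3,0
t=7: 1,0,2,3,2,2
0,2,2,0,1,0
3,0,1,1,2,1
1,0,2,1,1,3
3,2,1,2,3,0
t=8: 1,0,2,3,2,2
0,2,2,0,1,0
3,0,1,1,2,2
1,0,2,1,2,0
3,2,1,2,3,1
t=9: 1,0,2,3,2,2
0,2,2,0,1,0
3,0,1,1,2,2
1,0,2,1,2,1
3,2,1,2,3,1
t=10: 1,0,2,3,2,2
0,2,2,0,1,0
3,0,1,1,2,2
1,0,2,1,2,2
3,2,1,2,3,1
t=11: 1,0,2,3,2,2
0,2,2,0,1,0
3,0,1,1,2,2
1,0,2,1,2,3
3,2,1,2,3,1
t=12: 1,0,2,3,2,2
0,2,2,0,1,0
3,0,1,1,2,3
1,0,2,1,3,0
3,2,1,2,3,2
t=13: 1,0,2,3,2,2
0,2,2,0,1,0
3,0,1,1,2,3
1,0,2,1,3,1
3,2,1,2,3,2
t=14: 1,0,2,3,2,2
0,2,2,0,1,0
3,0,1,1,2,3
1,0,2,1,3,2
3,2,1,2,3,2
t=15: 1,0,2,3,2,2
0,2,2,0,1,0
3,0,1,1,2,3
1,0,2,1,3,3
3,2,1,2,3,2

48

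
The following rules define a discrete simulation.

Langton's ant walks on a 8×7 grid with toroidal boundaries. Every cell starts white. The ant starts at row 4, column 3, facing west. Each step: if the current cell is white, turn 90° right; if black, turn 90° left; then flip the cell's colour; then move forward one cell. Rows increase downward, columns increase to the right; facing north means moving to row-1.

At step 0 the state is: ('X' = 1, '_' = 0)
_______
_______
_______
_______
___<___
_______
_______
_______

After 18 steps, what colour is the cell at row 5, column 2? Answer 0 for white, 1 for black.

1

t=0: _______
_______
_______
_______
___<___
_______
_______
_______
t=1: _______
_______
_______
___^___
___X___
_______
_______
_______
t=2: _______
_______
_______
___X>__
___X___
_______
_______
_______
t=3: _______
_______
_______
___XX__
___Xv__
_______
_______
_______
t=4: _______
_______
_______
___XX__
___<X__
_______
_______
_______
t=5: _______
_______
_______
___XX__
____X__
___v___
_______
_______
t=6: _______
_______
_______
___XX__
____X__
__<X___
_______
_______
t=7: _______
_______
_______
___XX__
__^_X__
__XX___
_______
_______
t=8: _______
_______
_______
___XX__
__X>X__
__XX___
_______
_______
t=9: _______
_______
_______
___XX__
__XXX__
__Xv___
_______
_______
t=10: _______
_______
_______
___XX__
__XXX__
__X_>__
_______
_______
t=11: _______
_______
_______
___XX__
__XXX__
__X_X__
____v__
_______
t=12: _______
_______
_______
___XX__
__XXX__
__X_X__
___<X__
_______
t=13: _______
_______
_______
___XX__
__XXX__
__X^X__
___XX__
_______
t=14: _______
_______
_______
___XX__
__XXX__
__XX>__
___XX__
_______
t=15: _______
_______
_______
___XX__
__XX^__
__XX___
___XX__
_______
t=16: _______
_______
_______
___XX__
__X<___
__XX___
___XX__
_______
t=17: _______
_______
_______
___XX__
__X____
__Xv___
___XX__
_______
t=18: _______
_______
_______
___XX__
__X____
__X_>__
___XX__
_______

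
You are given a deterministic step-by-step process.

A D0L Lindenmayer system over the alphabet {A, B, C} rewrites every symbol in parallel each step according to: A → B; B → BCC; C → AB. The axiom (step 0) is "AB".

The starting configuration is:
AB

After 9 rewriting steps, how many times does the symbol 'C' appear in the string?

1172

t=0: AB
t=1: BBCC
t=2: BCCBCCABAB
t=3: BCCABABBCCABABBBCCBBCC
t=4: BCCABABBBCCBBCCBCCABABBBCCBBCCBCCBCCABABBCCBCCABAB
t=5: BCCABABBBCCBBCCBCCBCCABABBCCBCCABABBCCABABBBCCBBCCBCCBCCABABBCCBCCABABBCCABABBCCABABBBCCBBCCBCCABABBCCABABBBCCBBCC
t=6: BCCABABBBCCBBCCBCCBCCABABBCCBCCABABBCCABABBCCABABBBCCBBCCB…CBCCABABBCCABABBBCCBBCCBCCABABBBCCBBCCBCCBCCABABBCCBCCABAB  (len 258)
t=7: BCCABABBBCCBBCCBCCBCCABABBCCBCCABABBCCABABBCCABABBBCCBBCCB…ABABBCCBCCABABBCCABABBCCABABBBCCBBCCBCCABABBCCABABBBCCBBCC  (len 586)
t=8: BCCABABBBCCBBCCBCCBCCABABBCCBCCABABBCCABABBCCABABBBCCBBCCB…CBCCABABBCCABABBBCCBBCCBCCABABBBCCBBCCBCCBCCABABBCCBCCABAB  (len 1330)
t=9: BCCABABBBCCBBCCBCCBCCABABBCCBCCABABBCCABABBCCABABBBCCBBCCB…ABABBCCBCCABABBCCABABBCCABABBBCCBBCCBCCABABBCCABABBBCCBBCC  (len 3018)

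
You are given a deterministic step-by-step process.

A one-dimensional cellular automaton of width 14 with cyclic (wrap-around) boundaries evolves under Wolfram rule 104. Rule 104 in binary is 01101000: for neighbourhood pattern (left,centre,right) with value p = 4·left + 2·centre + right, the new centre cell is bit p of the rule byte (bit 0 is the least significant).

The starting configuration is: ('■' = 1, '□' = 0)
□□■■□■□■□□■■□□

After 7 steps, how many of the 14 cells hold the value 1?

step 0: □□■■□■□■□□■■□□
step 1: □□■■■□■□□□■■□□
step 2: □□■□■■□□□□■■□□
step 3: □□□■■■□□□□■■□□
step 4: □□□■□■□□□□■■□□
step 5: □□□□■□□□□□■■□□
step 6: □□□□□□□□□□■■□□
step 7: □□□□□□□□□□■■□□

2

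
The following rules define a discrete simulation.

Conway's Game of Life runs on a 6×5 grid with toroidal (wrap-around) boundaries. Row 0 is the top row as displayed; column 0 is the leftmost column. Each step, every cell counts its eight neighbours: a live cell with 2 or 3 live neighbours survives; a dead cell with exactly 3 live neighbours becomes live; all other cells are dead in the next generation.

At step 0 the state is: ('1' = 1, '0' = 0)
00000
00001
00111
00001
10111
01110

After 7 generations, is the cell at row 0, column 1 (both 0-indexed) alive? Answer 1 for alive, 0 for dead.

0

0) 00000
00001
00111
00001
10111
01110
1) 00110
00001
10001
01000
10000
11000
2) 11111
10001
10001
01001
10000
11101
3) 00000
00100
01010
01001
00110
00000
4) 00000
00100
11010
11001
00110
00000
5) 00000
01100
00010
00000
11111
00000
6) 00000
00100
00100
11000
11111
11111
7) 10001
00000
00100
00000
00000
00000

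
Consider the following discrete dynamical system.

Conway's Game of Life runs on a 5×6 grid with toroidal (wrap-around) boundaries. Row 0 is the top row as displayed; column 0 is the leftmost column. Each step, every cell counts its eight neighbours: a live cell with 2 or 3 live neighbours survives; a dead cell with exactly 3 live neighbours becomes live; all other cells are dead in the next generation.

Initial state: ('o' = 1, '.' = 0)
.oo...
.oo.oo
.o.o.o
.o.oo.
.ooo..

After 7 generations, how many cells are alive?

2

[0] .oo...
.oo.oo
.o.o.o
.o.oo.
.ooo..
[1] ....o.
....oo
.o...o
.o....
o...o.
[2] ...oo.
o...oo
....oo
.o...o
.....o
[3] o..o..
o.....
......
.....o
o....o
[4] oo....
......
......
o....o
o...oo
[5] oo....
......
......
o...o.
....o.
[6] ......
......
......
.....o
oo....
[7] ......
......
......
o.....
o.....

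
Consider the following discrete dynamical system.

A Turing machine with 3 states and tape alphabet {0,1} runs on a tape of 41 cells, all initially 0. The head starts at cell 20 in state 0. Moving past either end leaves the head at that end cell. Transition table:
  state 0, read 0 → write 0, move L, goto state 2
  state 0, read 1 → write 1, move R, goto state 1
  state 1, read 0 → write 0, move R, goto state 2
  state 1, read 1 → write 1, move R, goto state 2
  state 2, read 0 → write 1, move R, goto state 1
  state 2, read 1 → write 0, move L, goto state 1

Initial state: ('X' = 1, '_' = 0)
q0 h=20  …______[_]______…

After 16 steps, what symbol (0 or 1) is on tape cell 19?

gen 0: q0 h=20  …______[_]______…
gen 1: q2 h=19  …______[_]______…
gen 2: q1 h=20  …_____X[_]______…
gen 3: q2 h=21  …____X_[_]______…
gen 4: q1 h=22  …___X_X[_]______…
gen 5: q2 h=23  …__X_X_[_]______…
gen 6: q1 h=24  …_X_X_X[_]______…
gen 7: q2 h=25  …X_X_X_[_]______…
gen 8: q1 h=26  …_X_X_X[_]______…
gen 9: q2 h=27  …X_X_X_[_]______…
gen 10: q1 h=28  …_X_X_X[_]______…
gen 11: q2 h=29  …X_X_X_[_]______…
gen 12: q1 h=30  …_X_X_X[_]______…
gen 13: q2 h=31  …X_X_X_[_]______…
gen 14: q1 h=32  …_X_X_X[_]______…
gen 15: q2 h=33  …X_X_X_[_]______…
gen 16: q1 h=34  …_X_X_X[_]______|

1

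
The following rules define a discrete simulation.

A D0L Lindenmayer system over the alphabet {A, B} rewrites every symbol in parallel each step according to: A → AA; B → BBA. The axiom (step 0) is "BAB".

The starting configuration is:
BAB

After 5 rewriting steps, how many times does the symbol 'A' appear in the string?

gen 0: BAB
gen 1: BBAAABBA
gen 2: BBABBAAAAAAABBABBAAA
gen 3: BBABBAAABBABBAAAAAAAAAAAAAAABBABBAAABBABBAAAAAAA
gen 4: BBABBAAABBABBAAAAAAABBABBAAABBABBAAAAAAAAAAAAAAAAAAAAAAAAAAAAAAABBABBAAABBABBAAAAAAABBABBAAABBABBAAAAAAAAAAAAAAA
gen 5: BBABBAAABBABBAAAAAAABBABBAAABBABBAAAAAAAAAAAAAAABBABBAAABB…AABBABBAAAAAAABBABBAAABBABBAAAAAAAAAAAAAAAAAAAAAAAAAAAAAAA  (len 256)

192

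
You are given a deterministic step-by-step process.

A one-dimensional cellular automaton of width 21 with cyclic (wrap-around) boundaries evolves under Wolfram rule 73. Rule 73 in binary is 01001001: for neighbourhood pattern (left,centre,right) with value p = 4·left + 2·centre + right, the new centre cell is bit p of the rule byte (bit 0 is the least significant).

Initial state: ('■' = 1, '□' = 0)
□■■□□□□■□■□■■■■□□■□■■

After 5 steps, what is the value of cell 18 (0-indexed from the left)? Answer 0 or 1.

[0] □■■□□□□■□■□■■■■□□■□■■
[1] □■■□■■□□□□□■□□■□□□□■■
[2] □■■□■■□■■■□□□□□□■■□■■
[3] □■■□■■□■□■□■■■■□■■□■■
[4] □■■□■■□□□□□■□□■□■■□■■
[5] □■■□■■□■■■□□□□□□■■□■■

0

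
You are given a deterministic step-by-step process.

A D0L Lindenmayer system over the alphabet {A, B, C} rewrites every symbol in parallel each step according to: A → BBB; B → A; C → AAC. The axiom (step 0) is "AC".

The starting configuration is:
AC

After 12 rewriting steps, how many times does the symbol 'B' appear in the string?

2184

gen 0: AC
gen 1: BBBAAC
gen 2: AAABBBBBBAAC
gen 3: BBBBBBBBBAAAAAABBBBBBAAC
gen 4: AAAAAAAAABBBBBBBBBBBBBBBBBBAAAAAABBBBBBAAC
gen 5: BBBBBBBBBBBBBBBBBBBBBBBBBBBAAAAAAAAAAAAAAAAAABBBBBBBBBBBBBBBBBBAAAAAABBBBBBAAC
gen 6: AAAAAAAAAAAAAAAAAAAAAAAAAAABBBBBBBBBBBBBBBBBBBBBBBBBBBBBBB…BBBBBBBAAAAAAAAAAAAAAAAAABBBBBBBBBBBBBBBBBBAAAAAABBBBBBAAC  (len 132)
gen 7: BBBBBBBBBBBBBBBBBBBBBBBBBBBBBBBBBBBBBBBBBBBBBBBBBBBBBBBBBB…BBBBBBBAAAAAAAAAAAAAAAAAABBBBBBBBBBBBBBBBBBAAAAAABBBBBBAAC  (len 240)
gen 8: AAAAAAAAAAAAAAAAAAAAAAAAAAAAAAAAAAAAAAAAAAAAAAAAAAAAAAAAAA…BBBBBBBAAAAAAAAAAAAAAAAAABBBBBBBBBBBBBBBBBBAAAAAABBBBBBAAC  (len 402)
gen 9: BBBBBBBBBBBBBBBBBBBBBBBBBBBBBBBBBBBBBBBBBBBBBBBBBBBBBBBBBB…BBBBBBBAAAAAAAAAAAAAAAAAABBBBBBBBBBBBBBBBBBAAAAAABBBBBBAAC  (len 726)
gen 10: AAAAAAAAAAAAAAAAAAAAAAAAAAAAAAAAAAAAAAAAAAAAAAAAAAAAAAAAAA…BBBBBBBAAAAAAAAAAAAAAAAAABBBBBBBBBBBBBBBBBBAAAAAABBBBBBAAC  (len 1212)
gen 11: BBBBBBBBBBBBBBBBBBBBBBBBBBBBBBBBBBBBBBBBBBBBBBBBBBBBBBBBBB…BBBBBBBAAAAAAAAAAAAAAAAAABBBBBBBBBBBBBBBBBBAAAAAABBBBBBAAC  (len 2184)
gen 12: AAAAAAAAAAAAAAAAAAAAAAAAAAAAAAAAAAAAAAAAAAAAAAAAAAAAAAAAAA…BBBBBBBAAAAAAAAAAAAAAAAAABBBBBBBBBBBBBBBBBBAAAAAABBBBBBAAC  (len 3642)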